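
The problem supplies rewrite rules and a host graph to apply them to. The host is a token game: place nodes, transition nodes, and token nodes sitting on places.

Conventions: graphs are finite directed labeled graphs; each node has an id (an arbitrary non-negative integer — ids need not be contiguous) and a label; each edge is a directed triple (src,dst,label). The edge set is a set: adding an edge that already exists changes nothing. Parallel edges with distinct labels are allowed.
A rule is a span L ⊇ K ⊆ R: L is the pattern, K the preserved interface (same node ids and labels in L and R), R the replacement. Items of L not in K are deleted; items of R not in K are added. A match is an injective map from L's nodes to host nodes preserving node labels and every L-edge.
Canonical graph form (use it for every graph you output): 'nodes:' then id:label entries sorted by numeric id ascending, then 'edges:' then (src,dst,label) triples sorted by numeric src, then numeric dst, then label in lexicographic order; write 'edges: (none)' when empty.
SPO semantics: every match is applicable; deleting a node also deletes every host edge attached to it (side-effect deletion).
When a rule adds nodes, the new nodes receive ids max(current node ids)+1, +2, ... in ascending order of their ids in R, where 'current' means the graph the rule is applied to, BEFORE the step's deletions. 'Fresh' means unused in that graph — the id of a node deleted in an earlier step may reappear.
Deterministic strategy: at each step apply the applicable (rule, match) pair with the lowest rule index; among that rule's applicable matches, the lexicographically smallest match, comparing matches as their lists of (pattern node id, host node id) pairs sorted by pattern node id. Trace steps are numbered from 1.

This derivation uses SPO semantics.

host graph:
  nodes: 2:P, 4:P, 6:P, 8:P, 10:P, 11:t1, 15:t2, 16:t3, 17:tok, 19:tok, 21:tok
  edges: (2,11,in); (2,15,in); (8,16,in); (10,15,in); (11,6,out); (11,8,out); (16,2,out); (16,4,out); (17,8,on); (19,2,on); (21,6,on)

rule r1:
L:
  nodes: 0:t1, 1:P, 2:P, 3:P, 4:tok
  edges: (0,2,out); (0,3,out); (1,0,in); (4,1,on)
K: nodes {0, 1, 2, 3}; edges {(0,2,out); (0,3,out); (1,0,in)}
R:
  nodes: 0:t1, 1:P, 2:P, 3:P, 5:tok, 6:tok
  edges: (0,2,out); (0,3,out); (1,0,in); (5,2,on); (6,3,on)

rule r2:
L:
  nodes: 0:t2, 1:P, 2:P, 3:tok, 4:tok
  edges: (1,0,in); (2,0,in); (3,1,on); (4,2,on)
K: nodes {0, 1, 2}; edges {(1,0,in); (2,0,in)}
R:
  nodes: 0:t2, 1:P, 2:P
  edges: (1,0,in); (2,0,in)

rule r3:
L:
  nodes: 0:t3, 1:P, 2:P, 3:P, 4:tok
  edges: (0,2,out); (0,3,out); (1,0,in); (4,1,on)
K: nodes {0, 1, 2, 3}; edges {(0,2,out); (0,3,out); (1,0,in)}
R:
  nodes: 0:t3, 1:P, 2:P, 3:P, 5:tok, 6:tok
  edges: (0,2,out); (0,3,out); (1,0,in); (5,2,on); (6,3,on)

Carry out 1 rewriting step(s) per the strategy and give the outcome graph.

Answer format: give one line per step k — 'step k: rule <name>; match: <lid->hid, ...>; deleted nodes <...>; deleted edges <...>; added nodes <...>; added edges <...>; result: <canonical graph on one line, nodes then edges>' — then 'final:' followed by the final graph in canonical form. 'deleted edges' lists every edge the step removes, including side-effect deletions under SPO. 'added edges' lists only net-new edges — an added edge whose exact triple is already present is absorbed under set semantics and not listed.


step 1: rule r1; match: 0->11, 1->2, 2->6, 3->8, 4->19; deleted nodes 19; deleted edges (19,2,on); added nodes 22, 23; added edges (22,6,on); (23,8,on); result: nodes: 2:P, 4:P, 6:P, 8:P, 10:P, 11:t1, 15:t2, 16:t3, 17:tok, 21:tok, 22:tok, 23:tok edges: (2,11,in); (2,15,in); (8,16,in); (10,15,in); (11,6,out); (11,8,out); (16,2,out); (16,4,out); (17,8,on); (21,6,on); (22,6,on); (23,8,on)
final:
nodes: 2:P, 4:P, 6:P, 8:P, 10:P, 11:t1, 15:t2, 16:t3, 17:tok, 21:tok, 22:tok, 23:tok
edges: (2,11,in); (2,15,in); (8,16,in); (10,15,in); (11,6,out); (11,8,out); (16,2,out); (16,4,out); (17,8,on); (21,6,on); (22,6,on); (23,8,on)


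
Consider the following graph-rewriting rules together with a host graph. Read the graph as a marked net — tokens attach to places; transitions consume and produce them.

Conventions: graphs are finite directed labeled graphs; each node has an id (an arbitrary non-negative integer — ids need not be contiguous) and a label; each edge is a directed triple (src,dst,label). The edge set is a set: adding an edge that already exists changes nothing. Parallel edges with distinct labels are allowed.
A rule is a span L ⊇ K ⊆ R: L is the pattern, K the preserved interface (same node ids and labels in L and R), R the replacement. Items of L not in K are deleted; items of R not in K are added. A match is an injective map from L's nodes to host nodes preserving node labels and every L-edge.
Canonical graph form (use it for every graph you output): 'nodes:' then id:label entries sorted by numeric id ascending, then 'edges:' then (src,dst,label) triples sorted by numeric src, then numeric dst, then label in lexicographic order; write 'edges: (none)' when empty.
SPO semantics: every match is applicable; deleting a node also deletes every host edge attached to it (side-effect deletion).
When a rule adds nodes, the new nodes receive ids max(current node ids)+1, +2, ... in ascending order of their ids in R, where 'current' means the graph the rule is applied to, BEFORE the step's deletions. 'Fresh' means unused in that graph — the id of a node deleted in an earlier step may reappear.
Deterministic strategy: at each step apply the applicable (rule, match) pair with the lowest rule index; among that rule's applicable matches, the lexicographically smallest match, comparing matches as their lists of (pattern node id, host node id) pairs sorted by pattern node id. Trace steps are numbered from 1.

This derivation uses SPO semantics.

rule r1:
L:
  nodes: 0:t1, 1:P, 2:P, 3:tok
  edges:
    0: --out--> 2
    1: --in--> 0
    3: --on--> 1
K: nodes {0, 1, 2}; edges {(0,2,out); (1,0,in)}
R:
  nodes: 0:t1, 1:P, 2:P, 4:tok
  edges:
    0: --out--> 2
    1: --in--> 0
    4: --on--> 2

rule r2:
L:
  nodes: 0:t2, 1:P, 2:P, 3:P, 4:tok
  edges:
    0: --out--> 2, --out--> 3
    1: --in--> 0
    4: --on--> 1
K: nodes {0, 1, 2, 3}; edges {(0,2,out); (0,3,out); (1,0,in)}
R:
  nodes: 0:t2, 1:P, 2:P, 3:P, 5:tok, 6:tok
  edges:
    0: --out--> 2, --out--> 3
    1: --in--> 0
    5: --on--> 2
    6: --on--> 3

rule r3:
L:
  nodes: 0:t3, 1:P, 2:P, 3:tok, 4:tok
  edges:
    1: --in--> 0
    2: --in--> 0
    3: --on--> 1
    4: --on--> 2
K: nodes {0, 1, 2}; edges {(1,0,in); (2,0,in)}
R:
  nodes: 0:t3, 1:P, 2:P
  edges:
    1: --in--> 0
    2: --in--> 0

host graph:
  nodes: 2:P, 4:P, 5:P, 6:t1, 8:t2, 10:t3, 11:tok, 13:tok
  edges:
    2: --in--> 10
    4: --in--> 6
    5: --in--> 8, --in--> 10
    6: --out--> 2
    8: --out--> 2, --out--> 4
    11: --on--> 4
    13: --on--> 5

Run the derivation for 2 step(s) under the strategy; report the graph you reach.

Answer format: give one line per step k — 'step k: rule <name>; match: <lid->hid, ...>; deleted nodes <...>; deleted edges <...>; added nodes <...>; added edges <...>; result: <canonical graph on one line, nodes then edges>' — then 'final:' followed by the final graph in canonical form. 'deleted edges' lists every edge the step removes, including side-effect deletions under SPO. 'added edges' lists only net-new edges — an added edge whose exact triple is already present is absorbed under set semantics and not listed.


step 1: rule r1; match: 0->6, 1->4, 2->2, 3->11; deleted nodes 11; deleted edges (11,4,on); added nodes 14; added edges (14,2,on); result: nodes: 2:P, 4:P, 5:P, 6:t1, 8:t2, 10:t3, 13:tok, 14:tok edges: (2,10,in); (4,6,in); (5,8,in); (5,10,in); (6,2,out); (8,2,out); (8,4,out); (13,5,on); (14,2,on)
step 2: rule r2; match: 0->8, 1->5, 2->2, 3->4, 4->13; deleted nodes 13; deleted edges (13,5,on); added nodes 15, 16; added edges (15,2,on); (16,4,on); result: nodes: 2:P, 4:P, 5:P, 6:t1, 8:t2, 10:t3, 14:tok, 15:tok, 16:tok edges: (2,10,in); (4,6,in); (5,8,in); (5,10,in); (6,2,out); (8,2,out); (8,4,out); (14,2,on); (15,2,on); (16,4,on)
final:
nodes: 2:P, 4:P, 5:P, 6:t1, 8:t2, 10:t3, 14:tok, 15:tok, 16:tok
edges: (2,10,in); (4,6,in); (5,8,in); (5,10,in); (6,2,out); (8,2,out); (8,4,out); (14,2,on); (15,2,on); (16,4,on)


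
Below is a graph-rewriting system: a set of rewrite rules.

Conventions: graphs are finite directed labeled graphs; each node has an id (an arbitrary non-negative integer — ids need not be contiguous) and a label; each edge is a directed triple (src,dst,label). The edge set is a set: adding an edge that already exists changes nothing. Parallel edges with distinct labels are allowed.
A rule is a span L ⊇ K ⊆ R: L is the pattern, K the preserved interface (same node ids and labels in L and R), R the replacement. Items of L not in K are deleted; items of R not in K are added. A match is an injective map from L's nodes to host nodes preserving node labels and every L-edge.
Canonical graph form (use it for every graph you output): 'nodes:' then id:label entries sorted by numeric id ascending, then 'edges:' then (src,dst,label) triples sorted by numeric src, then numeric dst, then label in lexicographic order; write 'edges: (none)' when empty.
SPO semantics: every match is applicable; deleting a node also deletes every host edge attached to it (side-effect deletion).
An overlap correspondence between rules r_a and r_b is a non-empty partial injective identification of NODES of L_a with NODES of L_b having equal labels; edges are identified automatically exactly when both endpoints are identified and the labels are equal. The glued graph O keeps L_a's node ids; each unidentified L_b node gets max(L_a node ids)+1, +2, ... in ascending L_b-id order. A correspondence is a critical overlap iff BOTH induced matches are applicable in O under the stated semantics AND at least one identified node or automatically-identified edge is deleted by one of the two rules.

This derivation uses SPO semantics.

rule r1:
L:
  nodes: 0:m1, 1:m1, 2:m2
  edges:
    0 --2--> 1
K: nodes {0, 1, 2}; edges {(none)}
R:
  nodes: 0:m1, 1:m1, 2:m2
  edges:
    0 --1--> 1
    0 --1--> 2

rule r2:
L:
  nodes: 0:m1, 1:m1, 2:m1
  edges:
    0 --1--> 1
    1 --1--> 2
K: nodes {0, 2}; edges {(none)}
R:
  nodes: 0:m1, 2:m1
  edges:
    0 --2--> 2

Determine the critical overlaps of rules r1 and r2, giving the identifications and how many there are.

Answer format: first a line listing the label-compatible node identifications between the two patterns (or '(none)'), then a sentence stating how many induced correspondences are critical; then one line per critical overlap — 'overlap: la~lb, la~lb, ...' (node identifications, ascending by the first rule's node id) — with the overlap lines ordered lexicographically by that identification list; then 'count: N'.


label-compatible node identifications between L(r1) and L(r2): 0~0, 0~1, 0~2, 1~0, 1~1, 1~2
6 of the induced correspondences are critical overlaps of r1 and r2.
overlap: 0~0, 1~1
overlap: 0~1
overlap: 0~1, 1~0
overlap: 0~1, 1~2
overlap: 0~2, 1~1
overlap: 1~1
count: 6


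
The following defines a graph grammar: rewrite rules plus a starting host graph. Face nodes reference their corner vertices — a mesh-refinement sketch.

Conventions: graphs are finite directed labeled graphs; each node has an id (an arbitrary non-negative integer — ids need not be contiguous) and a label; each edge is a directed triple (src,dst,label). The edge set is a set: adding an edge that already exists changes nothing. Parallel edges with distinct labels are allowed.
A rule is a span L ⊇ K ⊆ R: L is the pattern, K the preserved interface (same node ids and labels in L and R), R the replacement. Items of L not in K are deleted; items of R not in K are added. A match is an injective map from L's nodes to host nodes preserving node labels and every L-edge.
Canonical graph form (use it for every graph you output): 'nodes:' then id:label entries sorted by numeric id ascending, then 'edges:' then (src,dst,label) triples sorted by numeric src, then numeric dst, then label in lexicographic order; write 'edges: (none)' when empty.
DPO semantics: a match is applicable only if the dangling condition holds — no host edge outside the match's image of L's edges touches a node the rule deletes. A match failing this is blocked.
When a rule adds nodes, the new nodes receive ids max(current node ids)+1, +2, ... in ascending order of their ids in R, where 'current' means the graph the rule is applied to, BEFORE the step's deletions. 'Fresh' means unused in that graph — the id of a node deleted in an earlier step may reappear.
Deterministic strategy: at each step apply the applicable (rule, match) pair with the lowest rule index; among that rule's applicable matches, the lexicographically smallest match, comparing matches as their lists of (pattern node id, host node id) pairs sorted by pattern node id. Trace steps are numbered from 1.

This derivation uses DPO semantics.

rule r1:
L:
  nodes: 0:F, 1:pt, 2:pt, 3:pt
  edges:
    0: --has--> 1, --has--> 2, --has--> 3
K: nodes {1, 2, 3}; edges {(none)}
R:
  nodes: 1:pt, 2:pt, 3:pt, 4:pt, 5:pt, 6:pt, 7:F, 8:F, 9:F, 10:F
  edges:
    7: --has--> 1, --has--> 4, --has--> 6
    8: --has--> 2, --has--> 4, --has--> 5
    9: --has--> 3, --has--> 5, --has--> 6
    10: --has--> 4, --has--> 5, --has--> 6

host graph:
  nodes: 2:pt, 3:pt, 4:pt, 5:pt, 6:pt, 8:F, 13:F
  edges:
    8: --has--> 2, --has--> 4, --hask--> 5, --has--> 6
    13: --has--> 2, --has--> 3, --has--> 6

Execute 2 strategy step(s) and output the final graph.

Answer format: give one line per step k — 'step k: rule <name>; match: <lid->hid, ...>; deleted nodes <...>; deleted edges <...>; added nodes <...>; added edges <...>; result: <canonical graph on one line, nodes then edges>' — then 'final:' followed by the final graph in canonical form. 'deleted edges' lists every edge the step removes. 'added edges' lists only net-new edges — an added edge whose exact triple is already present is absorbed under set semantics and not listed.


step 1: rule r1; match: 0->13, 1->2, 2->3, 3->6; deleted nodes 13; deleted edges (13,2,has); (13,3,has); (13,6,has); added nodes 14, 15, 16, 17, 18, 19, 20; added edges (17,2,has); (17,14,has); (17,16,has); (18,3,has); (18,14,has); (18,15,has); (19,6,has); (19,15,has); (19,16,has); (20,14,has); (20,15,has); (20,16,has); result: nodes: 2:pt, 3:pt, 4:pt, 5:pt, 6:pt, 8:F, 14:pt, 15:pt, 16:pt, 17:F, 18:F, 19:F, 20:F edges: (8,2,has); (8,4,has); (8,5,hask); (8,6,has); (17,2,has); (17,14,has); (17,16,has); (18,3,has); (18,14,has); (18,15,has); (19,6,has); (19,15,has); (19,16,has); (20,14,has); (20,15,has); (20,16,has)
step 2: rule r1; match: 0->17, 1->2, 2->14, 3->16; deleted nodes 17; deleted edges (17,2,has); (17,14,has); (17,16,has); added nodes 21, 22, 23, 24, 25, 26, 27; added edges (24,2,has); (24,21,has); (24,23,has); (25,14,has); (25,21,has); (25,22,has); (26,16,has); (26,22,has); (26,23,has); (27,21,has); (27,22,has); (27,23,has); result: nodes: 2:pt, 3:pt, 4:pt, 5:pt, 6:pt, 8:F, 14:pt, 15:pt, 16:pt, 18:F, 19:F, 20:F, 21:pt, 22:pt, 23:pt, 24:F, 25:F, 26:F, 27:F edges: (8,2,has); (8,4,has); (8,5,hask); (8,6,has); (18,3,has); (18,14,has); (18,15,has); (19,6,has); (19,15,has); (19,16,has); (20,14,has); (20,15,has); (20,16,has); (24,2,has); (24,21,has); (24,23,has); (25,14,has); (25,21,has); (25,22,has); (26,16,has); (26,22,has); (26,23,has); (27,21,has); (27,22,has); (27,23,has)
final:
nodes: 2:pt, 3:pt, 4:pt, 5:pt, 6:pt, 8:F, 14:pt, 15:pt, 16:pt, 18:F, 19:F, 20:F, 21:pt, 22:pt, 23:pt, 24:F, 25:F, 26:F, 27:F
edges: (8,2,has); (8,4,has); (8,5,hask); (8,6,has); (18,3,has); (18,14,has); (18,15,has); (19,6,has); (19,15,has); (19,16,has); (20,14,has); (20,15,has); (20,16,has); (24,2,has); (24,21,has); (24,23,has); (25,14,has); (25,21,has); (25,22,has); (26,16,has); (26,22,has); (26,23,has); (27,21,has); (27,22,has); (27,23,has)


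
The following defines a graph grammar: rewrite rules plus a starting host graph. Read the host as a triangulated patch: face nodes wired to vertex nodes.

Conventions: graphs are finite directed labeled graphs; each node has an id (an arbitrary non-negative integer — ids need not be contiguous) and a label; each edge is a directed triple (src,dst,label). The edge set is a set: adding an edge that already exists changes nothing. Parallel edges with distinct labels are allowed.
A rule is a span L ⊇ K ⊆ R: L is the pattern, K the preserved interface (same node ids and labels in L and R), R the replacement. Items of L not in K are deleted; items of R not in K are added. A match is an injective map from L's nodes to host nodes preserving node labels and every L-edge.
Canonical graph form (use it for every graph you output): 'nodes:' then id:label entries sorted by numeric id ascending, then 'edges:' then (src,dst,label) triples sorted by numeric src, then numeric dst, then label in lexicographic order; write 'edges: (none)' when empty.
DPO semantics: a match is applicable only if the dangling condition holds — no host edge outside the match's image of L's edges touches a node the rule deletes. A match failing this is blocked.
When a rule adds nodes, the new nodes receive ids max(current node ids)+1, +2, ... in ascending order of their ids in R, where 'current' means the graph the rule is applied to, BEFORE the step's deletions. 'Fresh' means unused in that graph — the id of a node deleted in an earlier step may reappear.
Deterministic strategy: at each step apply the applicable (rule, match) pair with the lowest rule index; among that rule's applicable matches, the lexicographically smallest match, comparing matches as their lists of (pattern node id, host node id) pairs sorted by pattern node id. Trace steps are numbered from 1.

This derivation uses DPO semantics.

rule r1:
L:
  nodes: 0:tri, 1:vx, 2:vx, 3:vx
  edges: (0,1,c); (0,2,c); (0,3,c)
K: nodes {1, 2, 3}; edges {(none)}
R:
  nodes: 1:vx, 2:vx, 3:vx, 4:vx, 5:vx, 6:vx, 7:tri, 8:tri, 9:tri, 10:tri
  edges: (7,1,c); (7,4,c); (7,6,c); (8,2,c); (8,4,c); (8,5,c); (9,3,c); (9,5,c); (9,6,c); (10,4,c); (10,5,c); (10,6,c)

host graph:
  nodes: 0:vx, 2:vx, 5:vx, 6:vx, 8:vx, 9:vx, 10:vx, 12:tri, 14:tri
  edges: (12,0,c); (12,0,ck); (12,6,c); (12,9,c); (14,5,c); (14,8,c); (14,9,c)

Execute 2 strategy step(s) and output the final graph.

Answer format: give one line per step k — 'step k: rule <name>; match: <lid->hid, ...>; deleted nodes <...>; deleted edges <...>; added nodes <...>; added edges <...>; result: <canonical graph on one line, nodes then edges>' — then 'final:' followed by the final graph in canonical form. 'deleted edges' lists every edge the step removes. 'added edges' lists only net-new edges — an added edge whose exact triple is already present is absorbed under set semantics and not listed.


step 1: rule r1; match: 0->14, 1->5, 2->8, 3->9; deleted nodes 14; deleted edges (14,5,c); (14,8,c); (14,9,c); added nodes 15, 16, 17, 18, 19, 20, 21; added edges (18,5,c); (18,15,c); (18,17,c); (19,8,c); (19,15,c); (19,16,c); (20,9,c); (20,16,c); (20,17,c); (21,15,c); (21,16,c); (21,17,c); result: nodes: 0:vx, 2:vx, 5:vx, 6:vx, 8:vx, 9:vx, 10:vx, 12:tri, 15:vx, 16:vx, 17:vx, 18:tri, 19:tri, 20:tri, 21:tri edges: (12,0,c); (12,0,ck); (12,6,c); (12,9,c); (18,5,c); (18,15,c); (18,17,c); (19,8,c); (19,15,c); (19,16,c); (20,9,c); (20,16,c); (20,17,c); (21,15,c); (21,16,c); (21,17,c)
step 2: rule r1; match: 0->18, 1->5, 2->15, 3->17; deleted nodes 18; deleted edges (18,5,c); (18,15,c); (18,17,c); added nodes 22, 23, 24, 25, 26, 27, 28; added edges (25,5,c); (25,22,c); (25,24,c); (26,15,c); (26,22,c); (26,23,c); (27,17,c); (27,23,c); (27,24,c); (28,22,c); (28,23,c); (28,24,c); result: nodes: 0:vx, 2:vx, 5:vx, 6:vx, 8:vx, 9:vx, 10:vx, 12:tri, 15:vx, 16:vx, 17:vx, 19:tri, 20:tri, 21:tri, 22:vx, 23:vx, 24:vx, 25:tri, 26:tri, 27:tri, 28:tri edges: (12,0,c); (12,0,ck); (12,6,c); (12,9,c); (19,8,c); (19,15,c); (19,16,c); (20,9,c); (20,16,c); (20,17,c); (21,15,c); (21,16,c); (21,17,c); (25,5,c); (25,22,c); (25,24,c); (26,15,c); (26,22,c); (26,23,c); (27,17,c); (27,23,c); (27,24,c); (28,22,c); (28,23,c); (28,24,c)
final:
nodes: 0:vx, 2:vx, 5:vx, 6:vx, 8:vx, 9:vx, 10:vx, 12:tri, 15:vx, 16:vx, 17:vx, 19:tri, 20:tri, 21:tri, 22:vx, 23:vx, 24:vx, 25:tri, 26:tri, 27:tri, 28:tri
edges: (12,0,c); (12,0,ck); (12,6,c); (12,9,c); (19,8,c); (19,15,c); (19,16,c); (20,9,c); (20,16,c); (20,17,c); (21,15,c); (21,16,c); (21,17,c); (25,5,c); (25,22,c); (25,24,c); (26,15,c); (26,22,c); (26,23,c); (27,17,c); (27,23,c); (27,24,c); (28,22,c); (28,23,c); (28,24,c)


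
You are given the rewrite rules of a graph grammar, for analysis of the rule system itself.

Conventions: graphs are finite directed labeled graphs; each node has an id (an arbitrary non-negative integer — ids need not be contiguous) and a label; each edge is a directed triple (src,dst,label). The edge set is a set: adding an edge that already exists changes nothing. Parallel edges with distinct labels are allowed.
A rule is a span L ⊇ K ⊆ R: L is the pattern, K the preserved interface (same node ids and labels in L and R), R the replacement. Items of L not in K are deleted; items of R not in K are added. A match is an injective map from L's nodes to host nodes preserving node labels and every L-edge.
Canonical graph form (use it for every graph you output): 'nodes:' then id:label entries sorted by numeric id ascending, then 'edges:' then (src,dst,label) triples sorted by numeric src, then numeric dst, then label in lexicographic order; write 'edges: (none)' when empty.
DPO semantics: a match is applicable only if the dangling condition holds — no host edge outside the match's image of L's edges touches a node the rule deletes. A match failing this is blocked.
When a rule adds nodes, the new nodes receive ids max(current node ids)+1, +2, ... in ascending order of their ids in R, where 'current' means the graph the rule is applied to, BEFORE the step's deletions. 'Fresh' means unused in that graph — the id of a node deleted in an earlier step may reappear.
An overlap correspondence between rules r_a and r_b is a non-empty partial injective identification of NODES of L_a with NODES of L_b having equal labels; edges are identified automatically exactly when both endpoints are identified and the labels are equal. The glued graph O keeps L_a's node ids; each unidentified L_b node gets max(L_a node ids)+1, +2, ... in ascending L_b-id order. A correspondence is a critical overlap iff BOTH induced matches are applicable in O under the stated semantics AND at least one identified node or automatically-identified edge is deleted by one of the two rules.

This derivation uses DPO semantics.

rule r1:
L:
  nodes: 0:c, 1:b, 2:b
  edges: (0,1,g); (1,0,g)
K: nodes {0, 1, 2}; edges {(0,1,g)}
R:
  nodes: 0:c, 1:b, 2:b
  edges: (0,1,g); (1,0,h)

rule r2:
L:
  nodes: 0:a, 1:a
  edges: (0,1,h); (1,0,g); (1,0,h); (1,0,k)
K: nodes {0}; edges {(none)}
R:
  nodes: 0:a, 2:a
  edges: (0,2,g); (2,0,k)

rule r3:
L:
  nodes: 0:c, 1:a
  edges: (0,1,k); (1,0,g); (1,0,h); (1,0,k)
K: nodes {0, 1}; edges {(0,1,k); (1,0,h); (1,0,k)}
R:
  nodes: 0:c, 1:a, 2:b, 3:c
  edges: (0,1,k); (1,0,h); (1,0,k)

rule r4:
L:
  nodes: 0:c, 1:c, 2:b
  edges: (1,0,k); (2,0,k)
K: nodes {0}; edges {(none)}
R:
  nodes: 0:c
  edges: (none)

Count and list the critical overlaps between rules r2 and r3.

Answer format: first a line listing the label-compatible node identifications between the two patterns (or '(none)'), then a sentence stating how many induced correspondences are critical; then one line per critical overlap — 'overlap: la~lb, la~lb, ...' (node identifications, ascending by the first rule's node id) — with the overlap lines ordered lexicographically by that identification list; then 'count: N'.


label-compatible node identifications between L(r2) and L(r3): 0~1, 1~1
0 of the induced correspondences are critical overlaps of r2 and r3.
count: 0


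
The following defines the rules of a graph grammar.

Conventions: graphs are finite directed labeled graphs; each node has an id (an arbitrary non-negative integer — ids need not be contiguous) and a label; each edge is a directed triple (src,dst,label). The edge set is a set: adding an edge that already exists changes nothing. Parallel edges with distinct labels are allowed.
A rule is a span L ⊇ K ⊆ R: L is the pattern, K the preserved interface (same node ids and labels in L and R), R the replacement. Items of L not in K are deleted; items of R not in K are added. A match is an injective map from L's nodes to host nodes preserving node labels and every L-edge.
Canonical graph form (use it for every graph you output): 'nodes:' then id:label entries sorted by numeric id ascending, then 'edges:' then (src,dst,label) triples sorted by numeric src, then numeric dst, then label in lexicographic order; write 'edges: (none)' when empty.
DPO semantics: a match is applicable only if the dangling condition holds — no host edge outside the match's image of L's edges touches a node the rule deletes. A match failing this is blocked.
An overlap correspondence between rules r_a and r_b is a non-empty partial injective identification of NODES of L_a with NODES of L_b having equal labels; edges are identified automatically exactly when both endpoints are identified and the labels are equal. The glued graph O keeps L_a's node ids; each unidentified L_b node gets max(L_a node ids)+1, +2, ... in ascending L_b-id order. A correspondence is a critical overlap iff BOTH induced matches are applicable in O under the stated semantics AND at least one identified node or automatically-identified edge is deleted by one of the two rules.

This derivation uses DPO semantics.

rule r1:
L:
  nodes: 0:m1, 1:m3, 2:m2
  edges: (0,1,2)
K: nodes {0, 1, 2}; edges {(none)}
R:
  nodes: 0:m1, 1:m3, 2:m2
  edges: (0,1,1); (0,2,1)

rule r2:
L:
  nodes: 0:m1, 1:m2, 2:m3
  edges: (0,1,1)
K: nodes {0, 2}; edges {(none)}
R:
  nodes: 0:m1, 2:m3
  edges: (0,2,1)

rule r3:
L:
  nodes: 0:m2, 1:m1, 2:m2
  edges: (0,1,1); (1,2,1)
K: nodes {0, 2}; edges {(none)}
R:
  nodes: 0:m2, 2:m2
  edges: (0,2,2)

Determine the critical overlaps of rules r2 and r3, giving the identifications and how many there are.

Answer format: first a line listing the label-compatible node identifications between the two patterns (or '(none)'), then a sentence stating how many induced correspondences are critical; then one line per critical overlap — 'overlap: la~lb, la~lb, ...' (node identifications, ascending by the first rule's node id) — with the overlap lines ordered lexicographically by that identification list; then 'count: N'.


label-compatible node identifications between L(r2) and L(r3): 0~1, 1~0, 1~2
1 of the induced correspondences is a critical overlap of r2 and r3.
overlap: 0~1, 1~2
count: 1


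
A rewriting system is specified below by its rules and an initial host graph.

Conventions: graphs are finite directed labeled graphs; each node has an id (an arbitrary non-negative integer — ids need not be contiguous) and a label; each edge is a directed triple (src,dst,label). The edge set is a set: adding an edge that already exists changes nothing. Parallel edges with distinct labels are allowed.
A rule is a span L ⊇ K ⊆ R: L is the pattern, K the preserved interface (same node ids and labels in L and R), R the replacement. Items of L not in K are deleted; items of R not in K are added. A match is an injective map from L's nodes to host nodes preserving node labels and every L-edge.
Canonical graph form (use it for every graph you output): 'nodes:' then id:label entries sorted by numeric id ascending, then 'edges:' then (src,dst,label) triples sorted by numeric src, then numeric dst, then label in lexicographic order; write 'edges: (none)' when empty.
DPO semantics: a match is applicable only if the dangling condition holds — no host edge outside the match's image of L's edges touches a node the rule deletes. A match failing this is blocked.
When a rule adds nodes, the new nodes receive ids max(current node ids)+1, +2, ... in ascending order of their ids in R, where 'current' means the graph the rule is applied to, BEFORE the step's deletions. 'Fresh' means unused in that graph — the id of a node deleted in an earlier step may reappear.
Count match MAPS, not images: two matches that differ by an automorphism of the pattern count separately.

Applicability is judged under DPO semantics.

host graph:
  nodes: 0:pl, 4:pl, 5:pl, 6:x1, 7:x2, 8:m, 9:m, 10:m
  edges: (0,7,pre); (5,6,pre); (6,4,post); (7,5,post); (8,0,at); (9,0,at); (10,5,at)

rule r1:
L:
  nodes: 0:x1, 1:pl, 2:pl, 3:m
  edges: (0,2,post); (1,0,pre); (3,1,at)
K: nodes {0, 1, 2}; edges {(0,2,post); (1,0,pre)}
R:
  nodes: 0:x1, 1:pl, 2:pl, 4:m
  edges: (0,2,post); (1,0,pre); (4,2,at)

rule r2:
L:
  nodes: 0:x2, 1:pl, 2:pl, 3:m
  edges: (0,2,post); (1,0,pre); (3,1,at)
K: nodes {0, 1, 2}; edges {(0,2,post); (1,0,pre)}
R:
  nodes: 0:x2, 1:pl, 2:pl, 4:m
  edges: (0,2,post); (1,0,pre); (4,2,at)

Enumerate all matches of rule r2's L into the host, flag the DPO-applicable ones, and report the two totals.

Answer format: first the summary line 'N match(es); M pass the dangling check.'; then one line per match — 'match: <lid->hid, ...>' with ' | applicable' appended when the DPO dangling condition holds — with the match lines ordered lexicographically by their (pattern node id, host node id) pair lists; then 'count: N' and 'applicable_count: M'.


2 match(es); 2 pass the dangling check.
match: 0->7, 1->0, 2->5, 3->8 | applicable
match: 0->7, 1->0, 2->5, 3->9 | applicable
count: 2
applicable_count: 2


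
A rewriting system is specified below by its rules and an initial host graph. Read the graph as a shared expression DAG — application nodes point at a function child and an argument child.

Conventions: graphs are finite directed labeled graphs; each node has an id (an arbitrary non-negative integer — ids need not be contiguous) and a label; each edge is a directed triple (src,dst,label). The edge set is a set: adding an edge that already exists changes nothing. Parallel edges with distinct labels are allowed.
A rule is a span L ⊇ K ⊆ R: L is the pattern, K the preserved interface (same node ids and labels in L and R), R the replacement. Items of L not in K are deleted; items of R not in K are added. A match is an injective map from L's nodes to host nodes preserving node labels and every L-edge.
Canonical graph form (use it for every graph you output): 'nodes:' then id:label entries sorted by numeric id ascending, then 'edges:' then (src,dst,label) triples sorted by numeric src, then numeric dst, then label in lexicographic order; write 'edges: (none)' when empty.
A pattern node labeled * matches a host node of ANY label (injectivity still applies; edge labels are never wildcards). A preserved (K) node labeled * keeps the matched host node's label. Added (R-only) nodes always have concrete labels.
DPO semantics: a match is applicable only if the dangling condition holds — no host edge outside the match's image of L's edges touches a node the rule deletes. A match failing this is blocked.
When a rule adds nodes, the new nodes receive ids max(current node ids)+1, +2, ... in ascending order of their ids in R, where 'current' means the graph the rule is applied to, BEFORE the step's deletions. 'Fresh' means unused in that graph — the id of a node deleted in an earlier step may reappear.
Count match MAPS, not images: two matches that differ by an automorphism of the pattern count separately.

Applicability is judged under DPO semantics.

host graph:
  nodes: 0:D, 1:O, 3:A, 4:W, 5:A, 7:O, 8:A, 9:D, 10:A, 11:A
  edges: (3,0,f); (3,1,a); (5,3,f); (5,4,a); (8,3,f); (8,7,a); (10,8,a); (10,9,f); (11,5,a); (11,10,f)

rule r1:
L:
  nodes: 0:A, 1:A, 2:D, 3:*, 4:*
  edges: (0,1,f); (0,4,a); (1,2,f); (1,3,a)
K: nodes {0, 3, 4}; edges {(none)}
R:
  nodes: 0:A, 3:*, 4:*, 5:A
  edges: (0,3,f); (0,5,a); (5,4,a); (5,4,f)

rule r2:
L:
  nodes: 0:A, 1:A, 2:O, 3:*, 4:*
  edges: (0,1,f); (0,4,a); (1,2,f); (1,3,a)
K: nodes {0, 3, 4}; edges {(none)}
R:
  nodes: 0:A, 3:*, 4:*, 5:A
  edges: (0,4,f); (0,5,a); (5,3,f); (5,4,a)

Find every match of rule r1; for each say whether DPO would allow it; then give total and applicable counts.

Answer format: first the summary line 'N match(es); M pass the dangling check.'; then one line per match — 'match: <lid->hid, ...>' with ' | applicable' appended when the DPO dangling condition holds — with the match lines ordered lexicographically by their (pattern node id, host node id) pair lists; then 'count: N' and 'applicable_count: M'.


3 match(es); 1 pass the dangling check.
match: 0->5, 1->3, 2->0, 3->1, 4->4
match: 0->8, 1->3, 2->0, 3->1, 4->7
match: 0->11, 1->10, 2->9, 3->8, 4->5 | applicable
count: 3
applicable_count: 1


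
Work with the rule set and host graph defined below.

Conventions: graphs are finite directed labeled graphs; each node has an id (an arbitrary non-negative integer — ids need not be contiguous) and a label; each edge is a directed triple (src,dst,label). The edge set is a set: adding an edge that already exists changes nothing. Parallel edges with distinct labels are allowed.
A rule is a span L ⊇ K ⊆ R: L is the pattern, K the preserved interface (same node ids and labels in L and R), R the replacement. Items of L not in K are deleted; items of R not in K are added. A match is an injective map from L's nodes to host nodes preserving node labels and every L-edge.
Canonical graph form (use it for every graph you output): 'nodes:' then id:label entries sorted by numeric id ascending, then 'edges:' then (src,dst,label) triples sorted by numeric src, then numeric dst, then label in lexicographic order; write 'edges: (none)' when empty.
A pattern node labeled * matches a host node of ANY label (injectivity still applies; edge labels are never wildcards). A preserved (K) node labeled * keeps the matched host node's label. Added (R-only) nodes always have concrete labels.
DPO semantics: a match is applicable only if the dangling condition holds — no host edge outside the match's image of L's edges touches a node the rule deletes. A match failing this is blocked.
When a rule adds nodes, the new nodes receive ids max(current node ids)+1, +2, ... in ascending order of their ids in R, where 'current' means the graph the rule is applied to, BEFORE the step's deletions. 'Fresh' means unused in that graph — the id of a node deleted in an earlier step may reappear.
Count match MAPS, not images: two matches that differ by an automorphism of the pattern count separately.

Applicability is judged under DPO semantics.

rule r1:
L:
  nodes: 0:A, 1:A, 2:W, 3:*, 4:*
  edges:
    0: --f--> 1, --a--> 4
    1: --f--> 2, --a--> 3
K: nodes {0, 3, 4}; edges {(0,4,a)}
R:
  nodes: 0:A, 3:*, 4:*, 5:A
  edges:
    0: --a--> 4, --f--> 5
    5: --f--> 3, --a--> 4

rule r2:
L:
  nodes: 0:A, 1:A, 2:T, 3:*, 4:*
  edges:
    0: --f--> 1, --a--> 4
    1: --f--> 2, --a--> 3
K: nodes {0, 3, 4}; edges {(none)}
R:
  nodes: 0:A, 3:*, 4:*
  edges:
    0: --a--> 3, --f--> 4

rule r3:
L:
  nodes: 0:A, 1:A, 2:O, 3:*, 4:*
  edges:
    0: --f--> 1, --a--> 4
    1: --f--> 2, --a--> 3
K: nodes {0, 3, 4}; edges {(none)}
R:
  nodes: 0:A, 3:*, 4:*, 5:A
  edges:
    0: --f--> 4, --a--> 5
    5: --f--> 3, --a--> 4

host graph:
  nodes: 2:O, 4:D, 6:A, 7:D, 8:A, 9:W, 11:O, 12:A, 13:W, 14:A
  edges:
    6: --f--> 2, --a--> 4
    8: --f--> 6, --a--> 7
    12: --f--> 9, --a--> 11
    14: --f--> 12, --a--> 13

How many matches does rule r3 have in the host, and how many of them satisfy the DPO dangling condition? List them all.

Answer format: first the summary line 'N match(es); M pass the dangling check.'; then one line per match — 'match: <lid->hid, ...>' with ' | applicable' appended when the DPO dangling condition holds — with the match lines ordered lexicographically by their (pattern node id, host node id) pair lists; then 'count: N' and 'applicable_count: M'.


1 match(es); 1 pass the dangling check.
match: 0->8, 1->6, 2->2, 3->4, 4->7 | applicable
count: 1
applicable_count: 1


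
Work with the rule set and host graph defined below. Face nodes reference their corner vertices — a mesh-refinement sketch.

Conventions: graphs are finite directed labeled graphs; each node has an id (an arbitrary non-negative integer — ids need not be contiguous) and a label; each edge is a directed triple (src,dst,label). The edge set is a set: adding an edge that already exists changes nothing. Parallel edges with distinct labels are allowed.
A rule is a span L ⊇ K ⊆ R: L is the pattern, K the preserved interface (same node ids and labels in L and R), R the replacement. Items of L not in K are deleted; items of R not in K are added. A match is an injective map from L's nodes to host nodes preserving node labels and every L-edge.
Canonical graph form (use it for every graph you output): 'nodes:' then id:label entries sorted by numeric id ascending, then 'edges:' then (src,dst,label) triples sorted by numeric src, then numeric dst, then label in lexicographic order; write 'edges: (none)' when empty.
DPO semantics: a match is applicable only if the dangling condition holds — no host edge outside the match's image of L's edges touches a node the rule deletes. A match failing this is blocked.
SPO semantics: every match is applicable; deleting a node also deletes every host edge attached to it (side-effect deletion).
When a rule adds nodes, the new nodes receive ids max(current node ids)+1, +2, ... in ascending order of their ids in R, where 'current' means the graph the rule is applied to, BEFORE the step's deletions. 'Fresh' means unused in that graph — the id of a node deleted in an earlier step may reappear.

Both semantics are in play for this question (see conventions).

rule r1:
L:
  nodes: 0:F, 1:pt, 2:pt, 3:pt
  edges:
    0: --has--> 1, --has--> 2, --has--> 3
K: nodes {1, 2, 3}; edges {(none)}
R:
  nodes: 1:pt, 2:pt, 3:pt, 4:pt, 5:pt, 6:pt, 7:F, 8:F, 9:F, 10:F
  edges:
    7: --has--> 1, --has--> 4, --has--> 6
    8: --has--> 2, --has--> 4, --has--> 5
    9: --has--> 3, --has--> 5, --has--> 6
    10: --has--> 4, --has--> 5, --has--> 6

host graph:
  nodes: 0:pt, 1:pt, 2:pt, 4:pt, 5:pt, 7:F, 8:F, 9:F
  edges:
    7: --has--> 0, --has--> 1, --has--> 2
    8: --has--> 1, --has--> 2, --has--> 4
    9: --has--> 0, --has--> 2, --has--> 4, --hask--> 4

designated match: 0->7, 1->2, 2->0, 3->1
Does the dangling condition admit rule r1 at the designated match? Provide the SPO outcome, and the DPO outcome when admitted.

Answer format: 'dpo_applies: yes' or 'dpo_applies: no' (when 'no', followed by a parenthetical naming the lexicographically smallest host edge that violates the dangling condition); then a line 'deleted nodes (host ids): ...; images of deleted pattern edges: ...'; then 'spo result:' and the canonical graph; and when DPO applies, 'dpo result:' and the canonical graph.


dpo_applies: yes
deleted nodes (host ids): 7; images of deleted pattern edges: (7,0,has); (7,1,has); (7,2,has)
spo result:
nodes: 0:pt, 1:pt, 2:pt, 4:pt, 5:pt, 8:F, 9:F, 10:pt, 11:pt, 12:pt, 13:F, 14:F, 15:F, 16:F
edges: (8,1,has); (8,2,has); (8,4,has); (9,0,has); (9,2,has); (9,4,has); (9,4,hask); (13,2,has); (13,10,has); (13,12,has); (14,0,has); (14,10,has); (14,11,has); (15,1,has); (15,11,has); (15,12,has); (16,10,has); (16,11,has); (16,12,has)
dpo result:
nodes: 0:pt, 1:pt, 2:pt, 4:pt, 5:pt, 8:F, 9:F, 10:pt, 11:pt, 12:pt, 13:F, 14:F, 15:F, 16:F
edges: (8,1,has); (8,2,has); (8,4,has); (9,0,has); (9,2,has); (9,4,has); (9,4,hask); (13,2,has); (13,10,has); (13,12,has); (14,0,has); (14,10,has); (14,11,has); (15,1,has); (15,11,has); (15,12,has); (16,10,has); (16,11,has); (16,12,has)


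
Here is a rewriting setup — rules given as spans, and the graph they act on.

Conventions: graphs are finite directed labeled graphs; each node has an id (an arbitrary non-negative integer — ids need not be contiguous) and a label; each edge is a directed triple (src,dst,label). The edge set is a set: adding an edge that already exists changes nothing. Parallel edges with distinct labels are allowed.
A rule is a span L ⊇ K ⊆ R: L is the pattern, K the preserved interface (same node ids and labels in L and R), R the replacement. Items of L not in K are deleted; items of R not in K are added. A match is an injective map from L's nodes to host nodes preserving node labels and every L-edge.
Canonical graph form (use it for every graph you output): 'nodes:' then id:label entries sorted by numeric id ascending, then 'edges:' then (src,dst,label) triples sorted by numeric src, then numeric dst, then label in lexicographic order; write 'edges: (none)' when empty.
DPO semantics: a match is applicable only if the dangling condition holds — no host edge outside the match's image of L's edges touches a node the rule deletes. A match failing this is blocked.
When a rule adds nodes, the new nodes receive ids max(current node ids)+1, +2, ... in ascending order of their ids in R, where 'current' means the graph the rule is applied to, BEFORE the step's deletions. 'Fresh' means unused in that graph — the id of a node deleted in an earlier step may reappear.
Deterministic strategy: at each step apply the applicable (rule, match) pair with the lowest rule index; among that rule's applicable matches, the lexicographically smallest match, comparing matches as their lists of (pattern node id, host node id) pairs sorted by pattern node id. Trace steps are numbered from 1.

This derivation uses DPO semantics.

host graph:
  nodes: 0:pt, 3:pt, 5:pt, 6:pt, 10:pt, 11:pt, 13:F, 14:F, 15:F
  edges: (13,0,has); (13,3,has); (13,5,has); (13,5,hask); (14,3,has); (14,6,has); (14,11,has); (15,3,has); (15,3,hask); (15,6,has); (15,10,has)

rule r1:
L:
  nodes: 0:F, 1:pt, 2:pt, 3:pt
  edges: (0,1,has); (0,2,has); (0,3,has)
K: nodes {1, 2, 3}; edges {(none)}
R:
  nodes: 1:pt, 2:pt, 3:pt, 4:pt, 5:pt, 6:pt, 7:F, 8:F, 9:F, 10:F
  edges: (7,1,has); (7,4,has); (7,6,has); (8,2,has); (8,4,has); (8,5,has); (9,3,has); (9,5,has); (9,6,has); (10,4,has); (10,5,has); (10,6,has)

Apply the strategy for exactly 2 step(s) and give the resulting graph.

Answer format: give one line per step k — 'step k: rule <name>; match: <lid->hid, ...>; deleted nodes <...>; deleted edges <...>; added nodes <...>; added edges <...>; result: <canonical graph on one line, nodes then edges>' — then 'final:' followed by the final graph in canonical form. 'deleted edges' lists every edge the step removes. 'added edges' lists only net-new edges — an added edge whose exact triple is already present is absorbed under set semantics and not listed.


step 1: rule r1; match: 0->14, 1->3, 2->6, 3->11; deleted nodes 14; deleted edges (14,3,has); (14,6,has); (14,11,has); added nodes 16, 17, 18, 19, 20, 21, 22; added edges (19,3,has); (19,16,has); (19,18,has); (20,6,has); (20,16,has); (20,17,has); (21,11,has); (21,17,has); (21,18,has); (22,16,has); (22,17,has); (22,18,has); result: nodes: 0:pt, 3:pt, 5:pt, 6:pt, 10:pt, 11:pt, 13:F, 15:F, 16:pt, 17:pt, 18:pt, 19:F, 20:F, 21:F, 22:F edges: (13,0,has); (13,3,has); (13,5,has); (13,5,hask); (15,3,has); (15,3,hask); (15,6,has); (15,10,has); (19,3,has); (19,16,has); (19,18,has); (20,6,has); (20,16,has); (20,17,has); (21,11,has); (21,17,has); (21,18,has); (22,16,has); (22,17,has); (22,18,has)
step 2: rule r1; match: 0->19, 1->3, 2->16, 3->18; deleted nodes 19; deleted edges (19,3,has); (19,16,has); (19,18,has); added nodes 23, 24, 25, 26, 27, 28, 29; added edges (26,3,has); (26,23,has); (26,25,has); (27,16,has); (27,23,has); (27,24,has); (28,18,has); (28,24,has); (28,25,has); (29,23,has); (29,24,has); (29,25,has); result: nodes: 0:pt, 3:pt, 5:pt, 6:pt, 10:pt, 11:pt, 13:F, 15:F, 16:pt, 17:pt, 18:pt, 20:F, 21:F, 22:F, 23:pt, 24:pt, 25:pt, 26:F, 27:F, 28:F, 29:F edges: (13,0,has); (13,3,has); (13,5,has); (13,5,hask); (15,3,has); (15,3,hask); (15,6,has); (15,10,has); (20,6,has); (20,16,has); (20,17,has); (21,11,has); (21,17,has); (21,18,has); (22,16,has); (22,17,has); (22,18,has); (26,3,has); (26,23,has); (26,25,has); (27,16,has); (27,23,has); (27,24,has); (28,18,has); (28,24,has); (28,25,has); (29,23,has); (29,24,has); (29,25,has)
final:
nodes: 0:pt, 3:pt, 5:pt, 6:pt, 10:pt, 11:pt, 13:F, 15:F, 16:pt, 17:pt, 18:pt, 20:F, 21:F, 22:F, 23:pt, 24:pt, 25:pt, 26:F, 27:F, 28:F, 29:F
edges: (13,0,has); (13,3,has); (13,5,has); (13,5,hask); (15,3,has); (15,3,hask); (15,6,has); (15,10,has); (20,6,has); (20,16,has); (20,17,has); (21,11,has); (21,17,has); (21,18,has); (22,16,has); (22,17,has); (22,18,has); (26,3,has); (26,23,has); (26,25,has); (27,16,has); (27,23,has); (27,24,has); (28,18,has); (28,24,has); (28,25,has); (29,23,has); (29,24,has); (29,25,has)
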